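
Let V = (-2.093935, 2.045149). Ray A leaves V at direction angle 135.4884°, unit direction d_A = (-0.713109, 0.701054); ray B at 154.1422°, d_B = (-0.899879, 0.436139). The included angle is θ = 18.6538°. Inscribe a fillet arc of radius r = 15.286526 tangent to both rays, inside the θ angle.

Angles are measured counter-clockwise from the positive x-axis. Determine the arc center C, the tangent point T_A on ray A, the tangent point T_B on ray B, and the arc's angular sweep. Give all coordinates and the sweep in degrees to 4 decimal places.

center=(-79.1833,56.3949) T_A=(-68.4667,67.2959) T_B=(-85.8504,42.6389) sweep=161.3462

bisector direction at 144.8153° = (-0.817299,0.576214)
center distance |VC| = r/sin(θ/2) = 15.286526/sin(9.3269°) = 94.322189
C = V + |VC|·bis = (-79.1833,56.3949)
T_A = V + ((C−V)·d_A)·d_A = V + 93.0752·d_A = (-68.4667,67.2959)
T_B = V + ((C−V)·d_B)·d_B = V + 93.0752·d_B = (-85.8504,42.6389)
sweep = 180° − θ = 161.3462°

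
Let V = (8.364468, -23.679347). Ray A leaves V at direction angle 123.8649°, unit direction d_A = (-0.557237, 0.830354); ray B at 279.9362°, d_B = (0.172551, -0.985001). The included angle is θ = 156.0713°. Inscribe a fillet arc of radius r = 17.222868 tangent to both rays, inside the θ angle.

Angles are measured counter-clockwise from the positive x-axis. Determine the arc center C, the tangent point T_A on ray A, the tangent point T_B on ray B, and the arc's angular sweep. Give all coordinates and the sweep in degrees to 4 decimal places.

bisector direction at 201.9006° = (-0.927833,-0.372997)
center distance |VC| = r/sin(θ/2) = 17.222868/sin(78.0357°) = 17.605312
C = V + |VC|·bis = (-7.9703,-30.2461)
T_A = V + ((C−V)·d_A)·d_A = V + 3.6496·d_A = (6.3308,-20.6489)
T_B = V + ((C−V)·d_B)·d_B = V + 3.6496·d_B = (8.9942,-27.2742)
sweep = 180° − θ = 23.9287°

center=(-7.9703,-30.2461) T_A=(6.3308,-20.6489) T_B=(8.9942,-27.2742) sweep=23.9287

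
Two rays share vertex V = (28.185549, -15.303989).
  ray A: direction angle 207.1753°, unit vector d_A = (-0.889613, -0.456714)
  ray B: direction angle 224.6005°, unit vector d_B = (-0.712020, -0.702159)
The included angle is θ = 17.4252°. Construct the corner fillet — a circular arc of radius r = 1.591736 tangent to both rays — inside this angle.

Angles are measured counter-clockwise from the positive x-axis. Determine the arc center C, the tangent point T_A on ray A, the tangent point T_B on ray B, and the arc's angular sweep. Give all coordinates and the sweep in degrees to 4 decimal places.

center=(19.6723,-21.4638) T_A=(18.9453,-20.0478) T_B=(20.7900,-22.5972) sweep=162.5748

bisector direction at 215.8879° = (-0.810165,-0.586201)
center distance |VC| = r/sin(θ/2) = 1.591736/sin(8.7126°) = 10.508020
C = V + |VC|·bis = (19.6723,-21.4638)
T_A = V + ((C−V)·d_A)·d_A = V + 10.3868·d_A = (18.9453,-20.0478)
T_B = V + ((C−V)·d_B)·d_B = V + 10.3868·d_B = (20.7900,-22.5972)
sweep = 180° − θ = 162.5748°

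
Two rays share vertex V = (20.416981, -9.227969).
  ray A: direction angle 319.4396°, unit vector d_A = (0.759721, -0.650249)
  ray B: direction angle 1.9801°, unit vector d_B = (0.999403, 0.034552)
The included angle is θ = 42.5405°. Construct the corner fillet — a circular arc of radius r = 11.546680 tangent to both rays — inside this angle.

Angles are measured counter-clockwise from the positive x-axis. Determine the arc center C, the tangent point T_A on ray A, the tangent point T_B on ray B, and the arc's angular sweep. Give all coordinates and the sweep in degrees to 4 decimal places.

bisector direction at 340.7099° = (0.943858,-0.330352)
center distance |VC| = r/sin(θ/2) = 11.546680/sin(21.2703°) = 31.829430
C = V + |VC|·bis = (50.4594,-19.7429)
T_A = V + ((C−V)·d_A)·d_A = V + 29.6612·d_A = (42.9512,-28.5151)
T_B = V + ((C−V)·d_B)·d_B = V + 29.6612·d_B = (50.0605,-8.2031)
sweep = 180° − θ = 137.4595°

center=(50.4594,-19.7429) T_A=(42.9512,-28.5151) T_B=(50.0605,-8.2031) sweep=137.4595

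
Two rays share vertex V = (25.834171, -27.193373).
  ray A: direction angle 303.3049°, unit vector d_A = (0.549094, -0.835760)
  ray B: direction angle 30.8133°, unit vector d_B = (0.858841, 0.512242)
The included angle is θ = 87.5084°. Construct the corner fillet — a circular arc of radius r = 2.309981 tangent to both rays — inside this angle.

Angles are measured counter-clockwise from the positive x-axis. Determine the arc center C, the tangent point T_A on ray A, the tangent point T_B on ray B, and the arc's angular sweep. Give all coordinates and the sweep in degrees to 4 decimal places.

bisector direction at 347.0591° = (0.974602,-0.223946)
center distance |VC| = r/sin(θ/2) = 2.309981/sin(43.7542°) = 3.340218
C = V + |VC|·bis = (29.0896,-27.9414)
T_A = V + ((C−V)·d_A)·d_A = V + 2.4127·d_A = (27.1590,-29.2098)
T_B = V + ((C−V)·d_B)·d_B = V + 2.4127·d_B = (27.9063,-25.9575)
sweep = 180° − θ = 92.4916°

center=(29.0896,-27.9414) T_A=(27.1590,-29.2098) T_B=(27.9063,-25.9575) sweep=92.4916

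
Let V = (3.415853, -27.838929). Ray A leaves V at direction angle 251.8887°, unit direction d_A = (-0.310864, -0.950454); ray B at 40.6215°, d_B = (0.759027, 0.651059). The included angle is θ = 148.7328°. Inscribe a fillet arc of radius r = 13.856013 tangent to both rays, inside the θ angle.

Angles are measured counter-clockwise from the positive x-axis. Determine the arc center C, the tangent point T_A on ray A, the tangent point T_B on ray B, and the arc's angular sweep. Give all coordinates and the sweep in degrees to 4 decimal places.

center=(15.3800,-35.8316) T_A=(2.2105,-31.5242) T_B=(6.3589,-25.3145) sweep=31.2672

bisector direction at 326.2551° = (0.831519,-0.555496)
center distance |VC| = r/sin(θ/2) = 13.856013/sin(74.3664°) = 14.388313
C = V + |VC|·bis = (15.3800,-35.8316)
T_A = V + ((C−V)·d_A)·d_A = V + 3.8774·d_A = (2.2105,-31.5242)
T_B = V + ((C−V)·d_B)·d_B = V + 3.8774·d_B = (6.3589,-25.3145)
sweep = 180° − θ = 31.2672°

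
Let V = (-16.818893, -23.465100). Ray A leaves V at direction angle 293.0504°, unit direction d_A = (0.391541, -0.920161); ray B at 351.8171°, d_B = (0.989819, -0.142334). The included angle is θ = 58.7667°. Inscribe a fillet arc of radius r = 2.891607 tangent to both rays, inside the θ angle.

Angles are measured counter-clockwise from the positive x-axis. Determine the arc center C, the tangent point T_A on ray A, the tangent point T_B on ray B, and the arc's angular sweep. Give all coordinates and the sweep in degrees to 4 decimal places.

center=(-12.1475,-27.0582) T_A=(-14.8082,-28.1904) T_B=(-11.7359,-24.1960) sweep=121.2333

bisector direction at 322.4338° = (0.792649,-0.609678)
center distance |VC| = r/sin(θ/2) = 2.891607/sin(29.3834°) = 5.893414
C = V + |VC|·bis = (-12.1475,-27.0582)
T_A = V + ((C−V)·d_A)·d_A = V + 5.1353·d_A = (-14.8082,-28.1904)
T_B = V + ((C−V)·d_B)·d_B = V + 5.1353·d_B = (-11.7359,-24.1960)
sweep = 180° − θ = 121.2333°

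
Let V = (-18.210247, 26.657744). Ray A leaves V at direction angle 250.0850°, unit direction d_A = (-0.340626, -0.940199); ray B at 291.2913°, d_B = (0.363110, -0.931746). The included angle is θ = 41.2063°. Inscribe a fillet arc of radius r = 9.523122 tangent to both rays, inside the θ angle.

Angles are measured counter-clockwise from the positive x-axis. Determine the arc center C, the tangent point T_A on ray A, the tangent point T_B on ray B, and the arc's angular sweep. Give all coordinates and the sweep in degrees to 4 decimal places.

bisector direction at 270.6881° = (0.012010,-0.999928)
center distance |VC| = r/sin(θ/2) = 9.523122/sin(20.6031°) = 27.062542
C = V + |VC|·bis = (-17.8852,-0.4028)
T_A = V + ((C−V)·d_A)·d_A = V + 25.3316·d_A = (-26.8389,2.8410)
T_B = V + ((C−V)·d_B)·d_B = V + 25.3316·d_B = (-9.0121,3.0551)
sweep = 180° − θ = 138.7937°

center=(-17.8852,-0.4028) T_A=(-26.8389,2.8410) T_B=(-9.0121,3.0551) sweep=138.7937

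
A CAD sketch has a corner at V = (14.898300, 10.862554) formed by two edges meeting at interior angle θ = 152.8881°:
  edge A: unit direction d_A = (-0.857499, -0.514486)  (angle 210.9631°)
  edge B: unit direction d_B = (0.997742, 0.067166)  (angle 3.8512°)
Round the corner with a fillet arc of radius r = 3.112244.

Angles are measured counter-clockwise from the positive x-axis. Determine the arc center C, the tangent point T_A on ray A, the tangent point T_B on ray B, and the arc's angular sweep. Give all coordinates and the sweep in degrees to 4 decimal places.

bisector direction at 287.4072° = (0.299160,-0.954203)
center distance |VC| = r/sin(θ/2) = 3.112244/sin(76.4441°) = 3.201431
C = V + |VC|·bis = (15.8560,7.8077)
T_A = V + ((C−V)·d_A)·d_A = V + 0.7504·d_A = (14.2548,10.4765)
T_B = V + ((C−V)·d_B)·d_B = V + 0.7504·d_B = (15.6470,10.9130)
sweep = 180° − θ = 27.1119°

center=(15.8560,7.8077) T_A=(14.2548,10.4765) T_B=(15.6470,10.9130) sweep=27.1119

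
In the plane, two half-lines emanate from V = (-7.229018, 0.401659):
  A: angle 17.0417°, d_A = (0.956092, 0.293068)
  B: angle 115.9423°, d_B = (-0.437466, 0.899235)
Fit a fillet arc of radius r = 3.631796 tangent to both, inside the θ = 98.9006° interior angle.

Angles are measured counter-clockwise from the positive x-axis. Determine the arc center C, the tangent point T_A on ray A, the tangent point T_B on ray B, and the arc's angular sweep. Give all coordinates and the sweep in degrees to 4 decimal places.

bisector direction at 66.4920° = (0.398877,0.917004)
center distance |VC| = r/sin(θ/2) = 3.631796/sin(49.4503°) = 4.779671
C = V + |VC|·bis = (-5.3225,4.7846)
T_A = V + ((C−V)·d_A)·d_A = V + 3.1073·d_A = (-4.2582,1.3123)
T_B = V + ((C−V)·d_B)·d_B = V + 3.1073·d_B = (-8.5884,3.1959)
sweep = 180° − θ = 81.0994°

center=(-5.3225,4.7846) T_A=(-4.2582,1.3123) T_B=(-8.5884,3.1959) sweep=81.0994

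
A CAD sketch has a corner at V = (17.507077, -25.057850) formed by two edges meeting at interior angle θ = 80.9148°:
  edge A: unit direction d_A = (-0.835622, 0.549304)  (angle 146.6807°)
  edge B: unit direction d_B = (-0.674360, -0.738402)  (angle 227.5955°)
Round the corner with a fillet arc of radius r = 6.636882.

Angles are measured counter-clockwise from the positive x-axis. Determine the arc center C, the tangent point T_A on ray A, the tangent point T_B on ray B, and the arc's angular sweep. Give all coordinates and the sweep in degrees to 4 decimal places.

bisector direction at 187.1381° = (-0.992250,-0.124261)
center distance |VC| = r/sin(θ/2) = 6.636882/sin(40.4574°) = 10.228172
C = V + |VC|·bis = (7.3582,-26.3288)
T_A = V + ((C−V)·d_A)·d_A = V + 7.7825·d_A = (11.0038,-20.7829)
T_B = V + ((C−V)·d_B)·d_B = V + 7.7825·d_B = (12.2589,-30.8045)
sweep = 180° − θ = 99.0852°

center=(7.3582,-26.3288) T_A=(11.0038,-20.7829) T_B=(12.2589,-30.8045) sweep=99.0852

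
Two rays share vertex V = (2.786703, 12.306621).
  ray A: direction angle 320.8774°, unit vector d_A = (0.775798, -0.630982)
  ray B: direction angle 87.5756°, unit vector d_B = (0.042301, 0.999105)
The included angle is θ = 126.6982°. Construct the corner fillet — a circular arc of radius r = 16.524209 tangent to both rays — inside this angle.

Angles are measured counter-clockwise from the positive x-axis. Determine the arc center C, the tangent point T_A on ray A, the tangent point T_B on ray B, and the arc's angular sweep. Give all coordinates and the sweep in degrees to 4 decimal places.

bisector direction at 24.2265° = (0.911930,0.410345)
center distance |VC| = r/sin(θ/2) = 16.524209/sin(63.3491°) = 18.488499
C = V + |VC|·bis = (19.6469,19.8933)
T_A = V + ((C−V)·d_A)·d_A = V + 8.2931·d_A = (9.2205,7.0738)
T_B = V + ((C−V)·d_B)·d_B = V + 8.2931·d_B = (3.1375,20.5923)
sweep = 180° − θ = 53.3018°

center=(19.6469,19.8933) T_A=(9.2205,7.0738) T_B=(3.1375,20.5923) sweep=53.3018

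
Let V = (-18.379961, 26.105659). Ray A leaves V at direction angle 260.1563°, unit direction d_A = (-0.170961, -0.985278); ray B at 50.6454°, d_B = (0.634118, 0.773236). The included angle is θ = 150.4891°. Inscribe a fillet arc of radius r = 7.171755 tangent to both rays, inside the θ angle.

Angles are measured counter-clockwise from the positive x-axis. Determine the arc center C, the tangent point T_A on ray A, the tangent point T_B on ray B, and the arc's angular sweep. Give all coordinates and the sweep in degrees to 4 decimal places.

center=(-11.6367,23.0185) T_A=(-18.7029,24.2446) T_B=(-17.1822,27.5662) sweep=29.5109

bisector direction at 335.4008° = (0.909242,-0.416267)
center distance |VC| = r/sin(θ/2) = 7.171755/sin(75.2446°) = 7.416333
C = V + |VC|·bis = (-11.6367,23.0185)
T_A = V + ((C−V)·d_A)·d_A = V + 1.8889·d_A = (-18.7029,24.2446)
T_B = V + ((C−V)·d_B)·d_B = V + 1.8889·d_B = (-17.1822,27.5662)
sweep = 180° − θ = 29.5109°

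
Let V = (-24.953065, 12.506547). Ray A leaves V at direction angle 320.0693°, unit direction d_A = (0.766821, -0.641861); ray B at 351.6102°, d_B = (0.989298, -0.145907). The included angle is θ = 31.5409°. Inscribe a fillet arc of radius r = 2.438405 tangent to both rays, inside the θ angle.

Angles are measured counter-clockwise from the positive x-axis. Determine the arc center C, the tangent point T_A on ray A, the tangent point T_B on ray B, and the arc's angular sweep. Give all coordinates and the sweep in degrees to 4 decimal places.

center=(-16.7671,8.8345) T_A=(-18.3322,6.9646) T_B=(-16.4113,11.2468) sweep=148.4591

bisector direction at 335.8397° = (0.912404,-0.409290)
center distance |VC| = r/sin(θ/2) = 2.438405/sin(15.7705°) = 8.971851
C = V + |VC|·bis = (-16.7671,8.8345)
T_A = V + ((C−V)·d_A)·d_A = V + 8.6341·d_A = (-18.3322,6.9646)
T_B = V + ((C−V)·d_B)·d_B = V + 8.6341·d_B = (-16.4113,11.2468)
sweep = 180° − θ = 148.4591°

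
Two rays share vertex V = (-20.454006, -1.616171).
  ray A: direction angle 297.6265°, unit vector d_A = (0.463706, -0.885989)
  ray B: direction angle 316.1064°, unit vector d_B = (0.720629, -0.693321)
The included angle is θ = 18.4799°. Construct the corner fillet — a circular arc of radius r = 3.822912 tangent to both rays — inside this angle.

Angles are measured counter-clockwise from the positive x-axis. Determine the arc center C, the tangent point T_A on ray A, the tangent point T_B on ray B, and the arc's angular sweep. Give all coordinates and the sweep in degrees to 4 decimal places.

bisector direction at 306.8664° = (0.599952,-0.800036)
center distance |VC| = r/sin(θ/2) = 3.822912/sin(9.2400°) = 23.808466
C = V + |VC|·bis = (-6.1701,-20.6638)
T_A = V + ((C−V)·d_A)·d_A = V + 23.4995·d_A = (-9.5571,-22.4365)
T_B = V + ((C−V)·d_B)·d_B = V + 23.4995·d_B = (-3.5196,-17.9089)
sweep = 180° − θ = 161.5201°

center=(-6.1701,-20.6638) T_A=(-9.5571,-22.4365) T_B=(-3.5196,-17.9089) sweep=161.5201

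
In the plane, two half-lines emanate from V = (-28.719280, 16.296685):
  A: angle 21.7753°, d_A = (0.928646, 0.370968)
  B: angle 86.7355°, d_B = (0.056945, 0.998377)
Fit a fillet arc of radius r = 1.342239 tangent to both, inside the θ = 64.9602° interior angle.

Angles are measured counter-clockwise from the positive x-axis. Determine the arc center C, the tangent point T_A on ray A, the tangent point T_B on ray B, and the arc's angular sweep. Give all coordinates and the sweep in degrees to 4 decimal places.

bisector direction at 54.2554° = (0.584173,0.811629)
center distance |VC| = r/sin(θ/2) = 1.342239/sin(32.4801°) = 2.499483
C = V + |VC|·bis = (-27.2591,18.3253)
T_A = V + ((C−V)·d_A)·d_A = V + 2.1085·d_A = (-26.7612,17.0789)
T_B = V + ((C−V)·d_B)·d_B = V + 2.1085·d_B = (-28.5992,18.4018)
sweep = 180° − θ = 115.0398°

center=(-27.2591,18.3253) T_A=(-26.7612,17.0789) T_B=(-28.5992,18.4018) sweep=115.0398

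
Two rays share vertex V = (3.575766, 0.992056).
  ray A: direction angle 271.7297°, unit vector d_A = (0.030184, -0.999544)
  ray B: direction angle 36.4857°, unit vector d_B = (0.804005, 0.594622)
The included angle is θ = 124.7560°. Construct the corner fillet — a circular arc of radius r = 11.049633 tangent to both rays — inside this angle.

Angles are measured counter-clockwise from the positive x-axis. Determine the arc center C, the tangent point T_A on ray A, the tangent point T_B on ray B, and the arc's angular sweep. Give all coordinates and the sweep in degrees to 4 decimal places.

center=(14.7949,-4.4538) T_A=(3.7503,-4.7873) T_B=(8.2245,4.4302) sweep=55.2440

bisector direction at 334.1077° = (0.899616,-0.436681)
center distance |VC| = r/sin(θ/2) = 11.049633/sin(62.3780°) = 12.471008
C = V + |VC|·bis = (14.7949,-4.4538)
T_A = V + ((C−V)·d_A)·d_A = V + 5.7820·d_A = (3.7503,-4.7873)
T_B = V + ((C−V)·d_B)·d_B = V + 5.7820·d_B = (8.2245,4.4302)
sweep = 180° − θ = 55.2440°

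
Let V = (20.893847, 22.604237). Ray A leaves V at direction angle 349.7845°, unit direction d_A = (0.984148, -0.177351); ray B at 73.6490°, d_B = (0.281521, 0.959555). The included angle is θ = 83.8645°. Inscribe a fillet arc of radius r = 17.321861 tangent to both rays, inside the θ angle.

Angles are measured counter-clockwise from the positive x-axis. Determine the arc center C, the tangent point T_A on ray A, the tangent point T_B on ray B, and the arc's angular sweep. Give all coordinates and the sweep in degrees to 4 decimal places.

bisector direction at 31.7167° = (0.850657,0.525720)
center distance |VC| = r/sin(θ/2) = 17.321861/sin(41.9323°) = 25.921174
C = V + |VC|·bis = (42.9439,36.2315)
T_A = V + ((C−V)·d_A)·d_A = V + 19.2837·d_A = (39.8718,19.1843)
T_B = V + ((C−V)·d_B)·d_B = V + 19.2837·d_B = (26.3226,41.1080)
sweep = 180° − θ = 96.1355°

center=(42.9439,36.2315) T_A=(39.8718,19.1843) T_B=(26.3226,41.1080) sweep=96.1355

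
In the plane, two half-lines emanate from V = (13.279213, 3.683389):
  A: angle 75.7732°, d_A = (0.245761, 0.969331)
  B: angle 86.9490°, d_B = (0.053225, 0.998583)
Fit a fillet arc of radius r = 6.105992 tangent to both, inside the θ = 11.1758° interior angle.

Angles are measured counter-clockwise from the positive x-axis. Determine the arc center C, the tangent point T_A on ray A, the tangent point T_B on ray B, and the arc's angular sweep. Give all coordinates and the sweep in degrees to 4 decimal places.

center=(22.6983,65.6794) T_A=(28.6170,64.1788) T_B=(16.6009,66.0044) sweep=168.8242

bisector direction at 81.3611° = (0.150207,0.988655)
center distance |VC| = r/sin(θ/2) = 6.105992/sin(5.5879°) = 62.707419
C = V + |VC|·bis = (22.6983,65.6794)
T_A = V + ((C−V)·d_A)·d_A = V + 62.4094·d_A = (28.6170,64.1788)
T_B = V + ((C−V)·d_B)·d_B = V + 62.4094·d_B = (16.6009,66.0044)
sweep = 180° − θ = 168.8242°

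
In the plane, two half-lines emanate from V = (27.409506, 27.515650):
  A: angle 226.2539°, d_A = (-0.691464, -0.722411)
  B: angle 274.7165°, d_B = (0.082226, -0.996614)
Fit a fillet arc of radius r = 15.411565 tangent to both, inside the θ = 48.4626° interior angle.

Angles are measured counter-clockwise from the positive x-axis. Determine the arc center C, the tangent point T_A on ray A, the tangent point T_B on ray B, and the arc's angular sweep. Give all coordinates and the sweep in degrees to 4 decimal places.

bisector direction at 250.4852° = (-0.334050,-0.942555)
center distance |VC| = r/sin(θ/2) = 15.411565/sin(24.2313°) = 37.550602
C = V + |VC|·bis = (14.8657,-7.8779)
T_A = V + ((C−V)·d_A)·d_A = V + 34.2422·d_A = (3.7322,2.7787)
T_B = V + ((C−V)·d_B)·d_B = V + 34.2422·d_B = (30.2251,-6.6106)
sweep = 180° − θ = 131.5374°

center=(14.8657,-7.8779) T_A=(3.7322,2.7787) T_B=(30.2251,-6.6106) sweep=131.5374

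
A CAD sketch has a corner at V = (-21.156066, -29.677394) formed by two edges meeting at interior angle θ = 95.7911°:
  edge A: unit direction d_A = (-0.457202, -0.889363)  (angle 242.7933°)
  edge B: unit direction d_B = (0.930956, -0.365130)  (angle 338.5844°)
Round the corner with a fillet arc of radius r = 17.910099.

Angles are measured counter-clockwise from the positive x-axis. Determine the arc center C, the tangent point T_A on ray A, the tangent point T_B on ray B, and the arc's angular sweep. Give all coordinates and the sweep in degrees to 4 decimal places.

bisector direction at 290.6888° = (0.353293,-0.935513)
center distance |VC| = r/sin(θ/2) = 17.910099/sin(47.8956°) = 24.140080
C = V + |VC|·bis = (-12.6275,-52.2607)
T_A = V + ((C−V)·d_A)·d_A = V + 16.1855·d_A = (-28.5561,-44.0722)
T_B = V + ((C−V)·d_B)·d_B = V + 16.1855·d_B = (-6.0880,-35.5872)
sweep = 180° − θ = 84.2089°

center=(-12.6275,-52.2607) T_A=(-28.5561,-44.0722) T_B=(-6.0880,-35.5872) sweep=84.2089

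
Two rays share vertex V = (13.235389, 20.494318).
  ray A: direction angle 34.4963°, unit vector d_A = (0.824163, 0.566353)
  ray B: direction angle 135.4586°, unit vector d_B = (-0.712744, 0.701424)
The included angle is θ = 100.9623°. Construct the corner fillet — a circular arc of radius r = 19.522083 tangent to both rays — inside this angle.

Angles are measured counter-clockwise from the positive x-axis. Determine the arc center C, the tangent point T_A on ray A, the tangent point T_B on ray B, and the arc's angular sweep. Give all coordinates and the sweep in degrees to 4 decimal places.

bisector direction at 84.9775° = (0.087548,0.996160)
center distance |VC| = r/sin(θ/2) = 19.522083/sin(50.4811°) = 25.306840
C = V + |VC|·bis = (15.4509,45.7040)
T_A = V + ((C−V)·d_A)·d_A = V + 16.1036·d_A = (26.5073,29.6146)
T_B = V + ((C−V)·d_B)·d_B = V + 16.1036·d_B = (1.7577,31.7897)
sweep = 180° − θ = 79.0377°

center=(15.4509,45.7040) T_A=(26.5073,29.6146) T_B=(1.7577,31.7897) sweep=79.0377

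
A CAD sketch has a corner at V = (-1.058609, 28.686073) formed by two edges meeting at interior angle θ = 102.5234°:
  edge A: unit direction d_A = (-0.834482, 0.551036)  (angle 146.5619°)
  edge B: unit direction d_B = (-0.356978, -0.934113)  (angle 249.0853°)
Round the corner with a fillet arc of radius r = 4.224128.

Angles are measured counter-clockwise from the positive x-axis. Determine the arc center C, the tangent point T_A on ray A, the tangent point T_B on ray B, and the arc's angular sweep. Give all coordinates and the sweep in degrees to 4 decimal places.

bisector direction at 197.8236° = (-0.952003,-0.306087)
center distance |VC| = r/sin(θ/2) = 4.224128/sin(51.2617°) = 5.415463
C = V + |VC|·bis = (-6.2141,27.0285)
T_A = V + ((C−V)·d_A)·d_A = V + 3.3888·d_A = (-3.8865,30.5534)
T_B = V + ((C−V)·d_B)·d_B = V + 3.3888·d_B = (-2.2683,25.5205)
sweep = 180° − θ = 77.4766°

center=(-6.2141,27.0285) T_A=(-3.8865,30.5534) T_B=(-2.2683,25.5205) sweep=77.4766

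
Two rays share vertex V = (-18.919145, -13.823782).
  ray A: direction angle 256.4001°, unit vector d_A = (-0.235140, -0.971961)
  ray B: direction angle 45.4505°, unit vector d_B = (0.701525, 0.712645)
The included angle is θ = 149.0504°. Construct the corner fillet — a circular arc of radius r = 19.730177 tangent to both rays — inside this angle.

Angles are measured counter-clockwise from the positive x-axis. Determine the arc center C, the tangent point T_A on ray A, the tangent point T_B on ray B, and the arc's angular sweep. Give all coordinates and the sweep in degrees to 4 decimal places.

bisector direction at 330.9253° = (0.873987,-0.485950)
center distance |VC| = r/sin(θ/2) = 19.730177/sin(74.5252°) = 20.472342
C = V + |VC|·bis = (-1.0266,-23.7723)
T_A = V + ((C−V)·d_A)·d_A = V + 5.4623·d_A = (-20.2036,-19.1329)
T_B = V + ((C−V)·d_B)·d_B = V + 5.4623·d_B = (-15.0872,-9.9311)
sweep = 180° − θ = 30.9496°

center=(-1.0266,-23.7723) T_A=(-20.2036,-19.1329) T_B=(-15.0872,-9.9311) sweep=30.9496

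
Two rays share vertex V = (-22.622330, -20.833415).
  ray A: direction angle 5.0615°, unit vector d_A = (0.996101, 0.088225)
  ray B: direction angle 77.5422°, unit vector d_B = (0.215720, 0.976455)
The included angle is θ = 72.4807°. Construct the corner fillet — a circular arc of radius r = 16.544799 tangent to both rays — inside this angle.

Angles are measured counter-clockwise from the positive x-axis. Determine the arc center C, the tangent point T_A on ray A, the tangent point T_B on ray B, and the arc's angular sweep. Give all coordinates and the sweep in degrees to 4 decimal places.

center=(-1.5978,-2.3617) T_A=(-0.1381,-18.8420) T_B=(-17.7530,1.2074) sweep=107.5193

bisector direction at 41.3019° = (0.751243,0.660026)
center distance |VC| = r/sin(θ/2) = 16.544799/sin(36.2403°) = 27.986353
C = V + |VC|·bis = (-1.5978,-2.3617)
T_A = V + ((C−V)·d_A)·d_A = V + 22.5722·d_A = (-0.1381,-18.8420)
T_B = V + ((C−V)·d_B)·d_B = V + 22.5722·d_B = (-17.7530,1.2074)
sweep = 180° − θ = 107.5193°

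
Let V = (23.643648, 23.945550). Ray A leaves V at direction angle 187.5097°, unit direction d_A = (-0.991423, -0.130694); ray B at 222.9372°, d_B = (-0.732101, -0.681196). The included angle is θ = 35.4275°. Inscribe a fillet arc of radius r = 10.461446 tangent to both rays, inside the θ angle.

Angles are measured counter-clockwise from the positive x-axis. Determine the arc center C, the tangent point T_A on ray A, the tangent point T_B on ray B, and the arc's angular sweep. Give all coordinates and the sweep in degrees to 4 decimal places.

bisector direction at 205.2235° = (-0.904653,-0.426150)
center distance |VC| = r/sin(θ/2) = 10.461446/sin(17.7138°) = 34.383055
C = V + |VC|·bis = (-7.4611,9.2932)
T_A = V + ((C−V)·d_A)·d_A = V + 32.7529·d_A = (-8.8283,19.6649)
T_B = V + ((C−V)·d_B)·d_B = V + 32.7529·d_B = (-0.3348,1.6344)
sweep = 180° − θ = 144.5725°

center=(-7.4611,9.2932) T_A=(-8.8283,19.6649) T_B=(-0.3348,1.6344) sweep=144.5725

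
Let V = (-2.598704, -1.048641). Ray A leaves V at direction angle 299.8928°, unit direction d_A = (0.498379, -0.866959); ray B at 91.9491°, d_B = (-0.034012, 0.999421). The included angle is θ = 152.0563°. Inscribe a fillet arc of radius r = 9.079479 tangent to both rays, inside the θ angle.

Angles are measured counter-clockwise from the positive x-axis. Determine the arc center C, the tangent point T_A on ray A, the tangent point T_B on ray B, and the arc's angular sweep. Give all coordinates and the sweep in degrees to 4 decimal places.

center=(6.3987,1.5179) T_A=(-1.4729,-3.0071) T_B=(-2.6755,1.2091) sweep=27.9437

bisector direction at 15.9210° = (0.961641,0.274311)
center distance |VC| = r/sin(θ/2) = 9.079479/sin(76.0281°) = 9.356290
C = V + |VC|·bis = (6.3987,1.5179)
T_A = V + ((C−V)·d_A)·d_A = V + 2.2590·d_A = (-1.4729,-3.0071)
T_B = V + ((C−V)·d_B)·d_B = V + 2.2590·d_B = (-2.6755,1.2091)
sweep = 180° − θ = 27.9437°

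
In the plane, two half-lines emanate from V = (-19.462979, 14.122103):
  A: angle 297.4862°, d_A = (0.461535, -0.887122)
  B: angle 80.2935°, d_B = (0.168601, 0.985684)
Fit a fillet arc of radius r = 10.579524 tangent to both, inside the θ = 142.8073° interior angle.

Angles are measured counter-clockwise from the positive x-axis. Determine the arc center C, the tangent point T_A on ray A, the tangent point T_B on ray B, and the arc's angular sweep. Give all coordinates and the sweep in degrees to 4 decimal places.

bisector direction at 8.8899° = (0.987987,0.154535)
center distance |VC| = r/sin(θ/2) = 10.579524/sin(71.4036°) = 11.162323
C = V + |VC|·bis = (-8.4347,15.8471)
T_A = V + ((C−V)·d_A)·d_A = V + 3.5597·d_A = (-17.8201,10.9643)
T_B = V + ((C−V)·d_B)·d_B = V + 3.5597·d_B = (-18.8628,17.6308)
sweep = 180° − θ = 37.1927°

center=(-8.4347,15.8471) T_A=(-17.8201,10.9643) T_B=(-18.8628,17.6308) sweep=37.1927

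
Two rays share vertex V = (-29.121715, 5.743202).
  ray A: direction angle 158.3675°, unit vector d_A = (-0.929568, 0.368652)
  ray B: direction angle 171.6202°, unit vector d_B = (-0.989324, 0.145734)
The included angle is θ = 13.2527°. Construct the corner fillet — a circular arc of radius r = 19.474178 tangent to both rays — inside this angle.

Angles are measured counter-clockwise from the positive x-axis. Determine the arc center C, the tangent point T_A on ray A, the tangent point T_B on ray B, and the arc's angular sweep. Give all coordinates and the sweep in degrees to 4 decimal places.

bisector direction at 164.9939° = (-0.965898,0.258923)
center distance |VC| = r/sin(θ/2) = 19.474178/sin(6.6264°) = 168.762506
C = V + |VC|·bis = (-192.1291,49.4396)
T_A = V + ((C−V)·d_A)·d_A = V + 167.6351·d_A = (-184.9499,67.5422)
T_B = V + ((C−V)·d_B)·d_B = V + 167.6351·d_B = (-194.9671,30.1734)
sweep = 180° − θ = 166.7473°

center=(-192.1291,49.4396) T_A=(-184.9499,67.5422) T_B=(-194.9671,30.1734) sweep=166.7473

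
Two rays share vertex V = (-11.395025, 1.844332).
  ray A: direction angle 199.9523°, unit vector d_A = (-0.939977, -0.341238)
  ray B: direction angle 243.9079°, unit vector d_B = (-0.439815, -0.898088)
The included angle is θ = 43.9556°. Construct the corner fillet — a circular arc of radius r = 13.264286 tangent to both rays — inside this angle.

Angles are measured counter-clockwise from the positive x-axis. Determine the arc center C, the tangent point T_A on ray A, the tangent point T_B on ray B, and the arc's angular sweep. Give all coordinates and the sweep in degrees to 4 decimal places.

bisector direction at 221.9301° = (-0.743961,-0.668223)
center distance |VC| = r/sin(θ/2) = 13.264286/sin(21.9778°) = 35.442568
C = V + |VC|·bis = (-37.7629,-21.8392)
T_A = V + ((C−V)·d_A)·d_A = V + 32.8669·d_A = (-42.2892,-9.3711)
T_B = V + ((C−V)·d_B)·d_B = V + 32.8669·d_B = (-25.8504,-27.6731)
sweep = 180° − θ = 136.0444°

center=(-37.7629,-21.8392) T_A=(-42.2892,-9.3711) T_B=(-25.8504,-27.6731) sweep=136.0444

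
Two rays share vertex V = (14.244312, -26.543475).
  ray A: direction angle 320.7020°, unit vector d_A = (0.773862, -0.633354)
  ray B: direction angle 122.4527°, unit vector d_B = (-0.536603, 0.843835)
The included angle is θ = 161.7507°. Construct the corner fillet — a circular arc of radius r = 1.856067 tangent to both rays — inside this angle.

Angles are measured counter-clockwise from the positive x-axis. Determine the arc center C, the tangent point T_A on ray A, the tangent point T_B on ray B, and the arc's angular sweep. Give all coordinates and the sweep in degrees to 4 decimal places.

bisector direction at 41.5774° = (0.748060,0.663631)
center distance |VC| = r/sin(θ/2) = 1.856067/sin(80.8753°) = 1.879855
C = V + |VC|·bis = (15.6506,-25.2959)
T_A = V + ((C−V)·d_A)·d_A = V + 0.2981·d_A = (14.4750,-26.7323)
T_B = V + ((C−V)·d_B)·d_B = V + 0.2981·d_B = (14.0843,-26.2919)
sweep = 180° − θ = 18.2493°

center=(15.6506,-25.2959) T_A=(14.4750,-26.7323) T_B=(14.0843,-26.2919) sweep=18.2493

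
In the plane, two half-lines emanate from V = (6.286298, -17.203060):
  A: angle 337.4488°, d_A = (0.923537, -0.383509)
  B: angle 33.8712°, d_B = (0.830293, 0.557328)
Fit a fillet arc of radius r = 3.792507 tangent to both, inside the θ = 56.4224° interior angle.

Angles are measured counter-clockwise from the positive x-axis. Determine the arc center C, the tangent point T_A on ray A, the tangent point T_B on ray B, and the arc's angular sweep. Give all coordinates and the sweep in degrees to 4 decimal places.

bisector direction at 5.6600° = (0.995125,0.098625)
center distance |VC| = r/sin(θ/2) = 3.792507/sin(28.2112°) = 8.022683
C = V + |VC|·bis = (14.2699,-16.4118)
T_A = V + ((C−V)·d_A)·d_A = V + 7.0697·d_A = (12.8154,-19.9143)
T_B = V + ((C−V)·d_B)·d_B = V + 7.0697·d_B = (12.1562,-13.2629)
sweep = 180° − θ = 123.5776°

center=(14.2699,-16.4118) T_A=(12.8154,-19.9143) T_B=(12.1562,-13.2629) sweep=123.5776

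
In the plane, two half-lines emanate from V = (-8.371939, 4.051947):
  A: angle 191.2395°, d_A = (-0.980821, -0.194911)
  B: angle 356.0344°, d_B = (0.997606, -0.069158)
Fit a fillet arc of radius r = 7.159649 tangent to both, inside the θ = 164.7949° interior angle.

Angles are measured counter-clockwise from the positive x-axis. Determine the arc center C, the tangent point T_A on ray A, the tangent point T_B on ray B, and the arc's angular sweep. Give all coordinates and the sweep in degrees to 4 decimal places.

center=(-7.9137,-3.1566) T_A=(-9.3092,3.8657) T_B=(-7.4186,3.9859) sweep=15.2051

bisector direction at 273.6369° = (0.063434,-0.997986)
center distance |VC| = r/sin(θ/2) = 7.159649/sin(82.3975°) = 7.223143
C = V + |VC|·bis = (-7.9137,-3.1566)
T_A = V + ((C−V)·d_A)·d_A = V + 0.9556·d_A = (-9.3092,3.8657)
T_B = V + ((C−V)·d_B)·d_B = V + 0.9556·d_B = (-7.4186,3.9859)
sweep = 180° − θ = 15.2051°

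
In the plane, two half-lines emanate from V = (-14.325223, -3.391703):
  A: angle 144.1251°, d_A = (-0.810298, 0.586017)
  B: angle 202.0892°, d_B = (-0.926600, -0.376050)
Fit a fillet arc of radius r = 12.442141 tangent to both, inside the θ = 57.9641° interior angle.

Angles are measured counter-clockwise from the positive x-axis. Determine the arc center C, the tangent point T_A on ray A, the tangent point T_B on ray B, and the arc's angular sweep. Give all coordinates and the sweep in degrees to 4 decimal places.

bisector direction at 173.1071° = (-0.992772,0.120013)
center distance |VC| = r/sin(θ/2) = 12.442141/sin(28.9821°) = 25.678487
C = V + |VC|·bis = (-39.8181,-0.3100)
T_A = V + ((C−V)·d_A)·d_A = V + 22.4628·d_A = (-32.5268,9.7719)
T_B = V + ((C−V)·d_B)·d_B = V + 22.4628·d_B = (-35.1393,-11.8388)
sweep = 180° − θ = 122.0359°

center=(-39.8181,-0.3100) T_A=(-32.5268,9.7719) T_B=(-35.1393,-11.8388) sweep=122.0359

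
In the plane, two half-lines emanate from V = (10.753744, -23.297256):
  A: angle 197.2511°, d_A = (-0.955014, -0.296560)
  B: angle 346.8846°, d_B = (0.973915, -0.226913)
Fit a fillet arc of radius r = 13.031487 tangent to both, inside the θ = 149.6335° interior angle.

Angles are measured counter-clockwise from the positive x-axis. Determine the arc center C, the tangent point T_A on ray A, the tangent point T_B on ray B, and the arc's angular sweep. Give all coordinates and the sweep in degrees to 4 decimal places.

center=(11.2410,-36.7913) T_A=(7.3763,-24.3460) T_B=(14.1980,-24.0997) sweep=30.3665

bisector direction at 272.0679° = (0.036083,-0.999349)
center distance |VC| = r/sin(θ/2) = 13.031487/sin(74.8167°) = 13.502829
C = V + |VC|·bis = (11.2410,-36.7913)
T_A = V + ((C−V)·d_A)·d_A = V + 3.5365·d_A = (7.3763,-24.3460)
T_B = V + ((C−V)·d_B)·d_B = V + 3.5365·d_B = (14.1980,-24.0997)
sweep = 180° − θ = 30.3665°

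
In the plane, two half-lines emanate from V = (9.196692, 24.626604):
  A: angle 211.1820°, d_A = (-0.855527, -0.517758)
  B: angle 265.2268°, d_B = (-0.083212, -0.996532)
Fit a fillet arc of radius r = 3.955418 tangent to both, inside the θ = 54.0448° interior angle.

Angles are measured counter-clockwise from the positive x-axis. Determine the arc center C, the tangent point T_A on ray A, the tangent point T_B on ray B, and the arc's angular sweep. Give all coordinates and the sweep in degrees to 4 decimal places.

bisector direction at 238.2044° = (-0.526891,-0.849933)
center distance |VC| = r/sin(θ/2) = 3.955418/sin(27.0224°) = 8.705877
C = V + |VC|·bis = (4.6096,17.2272)
T_A = V + ((C−V)·d_A)·d_A = V + 7.7554·d_A = (2.5617,20.6112)
T_B = V + ((C−V)·d_B)·d_B = V + 7.7554·d_B = (8.5513,16.8981)
sweep = 180° − θ = 125.9552°

center=(4.6096,17.2272) T_A=(2.5617,20.6112) T_B=(8.5513,16.8981) sweep=125.9552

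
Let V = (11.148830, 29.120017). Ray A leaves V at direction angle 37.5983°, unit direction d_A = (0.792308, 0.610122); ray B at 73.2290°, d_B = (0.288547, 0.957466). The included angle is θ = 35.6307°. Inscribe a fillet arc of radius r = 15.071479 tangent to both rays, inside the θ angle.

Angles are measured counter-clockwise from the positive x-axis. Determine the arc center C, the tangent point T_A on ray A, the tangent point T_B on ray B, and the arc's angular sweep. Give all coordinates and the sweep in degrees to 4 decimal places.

center=(39.1118,69.6754) T_A=(48.3073,57.7341) T_B=(24.6814,74.0242) sweep=144.3693

bisector direction at 55.4137° = (0.567648,0.823272)
center distance |VC| = r/sin(θ/2) = 15.071479/sin(17.8153°) = 49.261188
C = V + |VC|·bis = (39.1118,69.6754)
T_A = V + ((C−V)·d_A)·d_A = V + 46.8990·d_A = (48.3073,57.7341)
T_B = V + ((C−V)·d_B)·d_B = V + 46.8990·d_B = (24.6814,74.0242)
sweep = 180° − θ = 144.3693°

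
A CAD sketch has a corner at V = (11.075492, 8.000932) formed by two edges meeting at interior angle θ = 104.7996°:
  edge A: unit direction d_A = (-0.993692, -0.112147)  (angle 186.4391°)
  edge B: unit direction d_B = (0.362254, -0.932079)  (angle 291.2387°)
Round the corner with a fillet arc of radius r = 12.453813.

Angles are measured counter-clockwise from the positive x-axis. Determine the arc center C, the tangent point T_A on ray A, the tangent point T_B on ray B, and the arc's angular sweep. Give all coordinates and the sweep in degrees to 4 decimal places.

bisector direction at 238.8389° = (-0.517446,-0.855716)
center distance |VC| = r/sin(θ/2) = 12.453813/sin(52.3998°) = 15.718805
C = V + |VC|·bis = (2.9419,-5.4499)
T_A = V + ((C−V)·d_A)·d_A = V + 9.5908·d_A = (1.5452,6.9254)
T_B = V + ((C−V)·d_B)·d_B = V + 9.5908·d_B = (14.5498,-0.9385)
sweep = 180° − θ = 75.2004°

center=(2.9419,-5.4499) T_A=(1.5452,6.9254) T_B=(14.5498,-0.9385) sweep=75.2004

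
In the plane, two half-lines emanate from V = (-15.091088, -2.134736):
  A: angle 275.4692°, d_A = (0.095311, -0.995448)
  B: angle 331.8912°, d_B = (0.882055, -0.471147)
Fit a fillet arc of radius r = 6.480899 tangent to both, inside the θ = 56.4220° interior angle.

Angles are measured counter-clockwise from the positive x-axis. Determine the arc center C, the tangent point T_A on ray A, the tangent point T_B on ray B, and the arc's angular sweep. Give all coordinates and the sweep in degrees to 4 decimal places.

center=(-7.4882,-13.5433) T_A=(-13.9396,-14.1610) T_B=(-4.4348,-7.8268) sweep=123.5780

bisector direction at 303.6802° = (0.554557,-0.832146)
center distance |VC| = r/sin(θ/2) = 6.480899/sin(28.2110°) = 13.709806
C = V + |VC|·bis = (-7.4882,-13.5433)
T_A = V + ((C−V)·d_A)·d_A = V + 12.0813·d_A = (-13.9396,-14.1610)
T_B = V + ((C−V)·d_B)·d_B = V + 12.0813·d_B = (-4.4348,-7.8268)
sweep = 180° − θ = 123.5780°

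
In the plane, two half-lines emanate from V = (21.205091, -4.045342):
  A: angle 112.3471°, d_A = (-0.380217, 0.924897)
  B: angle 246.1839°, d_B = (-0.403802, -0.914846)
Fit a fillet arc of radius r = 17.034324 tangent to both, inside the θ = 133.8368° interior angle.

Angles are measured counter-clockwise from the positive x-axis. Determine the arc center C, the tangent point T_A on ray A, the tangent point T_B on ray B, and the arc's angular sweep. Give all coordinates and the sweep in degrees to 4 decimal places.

center=(2.6900,-3.8080) T_A=(18.4450,2.6688) T_B=(18.2738,-10.6865) sweep=46.1632

bisector direction at 179.2655° = (-0.999918,0.012819)
center distance |VC| = r/sin(θ/2) = 17.034324/sin(66.9184°) = 18.516627
C = V + |VC|·bis = (2.6900,-3.8080)
T_A = V + ((C−V)·d_A)·d_A = V + 7.2593·d_A = (18.4450,2.6688)
T_B = V + ((C−V)·d_B)·d_B = V + 7.2593·d_B = (18.2738,-10.6865)
sweep = 180° − θ = 46.1632°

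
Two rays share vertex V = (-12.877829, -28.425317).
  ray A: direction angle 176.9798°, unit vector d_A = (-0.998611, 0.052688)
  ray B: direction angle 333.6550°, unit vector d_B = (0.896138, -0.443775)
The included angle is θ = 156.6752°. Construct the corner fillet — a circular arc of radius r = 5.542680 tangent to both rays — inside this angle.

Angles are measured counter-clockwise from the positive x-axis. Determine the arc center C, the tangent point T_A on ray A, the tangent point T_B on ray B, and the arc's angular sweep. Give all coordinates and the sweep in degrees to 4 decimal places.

bisector direction at 255.3174° = (-0.253464,-0.967345)
center distance |VC| = r/sin(θ/2) = 5.542680/sin(78.3376°) = 5.659517
C = V + |VC|·bis = (-14.3123,-33.9000)
T_A = V + ((C−V)·d_A)·d_A = V + 1.1440·d_A = (-14.0203,-28.3650)
T_B = V + ((C−V)·d_B)·d_B = V + 1.1440·d_B = (-11.8526,-28.9330)
sweep = 180° − θ = 23.3248°

center=(-14.3123,-33.9000) T_A=(-14.0203,-28.3650) T_B=(-11.8526,-28.9330) sweep=23.3248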